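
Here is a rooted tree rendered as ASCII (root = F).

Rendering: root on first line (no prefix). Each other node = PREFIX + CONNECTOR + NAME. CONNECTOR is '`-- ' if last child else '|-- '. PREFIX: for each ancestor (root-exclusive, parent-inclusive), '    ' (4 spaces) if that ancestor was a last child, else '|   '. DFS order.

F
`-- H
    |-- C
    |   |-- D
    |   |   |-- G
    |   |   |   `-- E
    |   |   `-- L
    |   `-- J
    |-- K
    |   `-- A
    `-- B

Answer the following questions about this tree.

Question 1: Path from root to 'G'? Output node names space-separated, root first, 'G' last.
Walk down from root: F -> H -> C -> D -> G

Answer: F H C D G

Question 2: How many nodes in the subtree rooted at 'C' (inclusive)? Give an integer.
Subtree rooted at C contains: C, D, E, G, J, L
Count = 6

Answer: 6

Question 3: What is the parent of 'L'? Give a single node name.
Scan adjacency: L appears as child of D

Answer: D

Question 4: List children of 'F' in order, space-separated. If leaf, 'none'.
Node F's children (from adjacency): H

Answer: H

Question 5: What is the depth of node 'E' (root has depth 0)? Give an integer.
Path from root to E: F -> H -> C -> D -> G -> E
Depth = number of edges = 5

Answer: 5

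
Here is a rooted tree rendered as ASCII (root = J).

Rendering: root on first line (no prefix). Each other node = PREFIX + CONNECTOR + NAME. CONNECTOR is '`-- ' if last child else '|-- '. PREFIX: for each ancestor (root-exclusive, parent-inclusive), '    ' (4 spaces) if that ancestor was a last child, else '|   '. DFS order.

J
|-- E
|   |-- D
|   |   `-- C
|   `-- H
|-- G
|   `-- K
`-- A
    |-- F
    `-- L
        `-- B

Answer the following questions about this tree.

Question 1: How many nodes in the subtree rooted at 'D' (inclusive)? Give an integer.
Subtree rooted at D contains: C, D
Count = 2

Answer: 2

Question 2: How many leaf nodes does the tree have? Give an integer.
Leaves (nodes with no children): B, C, F, H, K

Answer: 5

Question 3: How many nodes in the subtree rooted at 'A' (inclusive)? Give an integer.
Answer: 4

Derivation:
Subtree rooted at A contains: A, B, F, L
Count = 4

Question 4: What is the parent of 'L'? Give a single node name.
Answer: A

Derivation:
Scan adjacency: L appears as child of A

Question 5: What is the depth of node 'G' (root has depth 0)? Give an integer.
Answer: 1

Derivation:
Path from root to G: J -> G
Depth = number of edges = 1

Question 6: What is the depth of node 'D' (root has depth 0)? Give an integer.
Path from root to D: J -> E -> D
Depth = number of edges = 2

Answer: 2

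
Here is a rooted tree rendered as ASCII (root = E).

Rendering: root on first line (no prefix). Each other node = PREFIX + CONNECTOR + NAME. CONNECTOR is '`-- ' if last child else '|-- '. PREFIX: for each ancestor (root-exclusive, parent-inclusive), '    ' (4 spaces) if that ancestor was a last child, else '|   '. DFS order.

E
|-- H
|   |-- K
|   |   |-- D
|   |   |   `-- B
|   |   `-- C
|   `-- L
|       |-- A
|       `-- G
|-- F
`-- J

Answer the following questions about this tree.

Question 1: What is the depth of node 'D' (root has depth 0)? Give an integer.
Answer: 3

Derivation:
Path from root to D: E -> H -> K -> D
Depth = number of edges = 3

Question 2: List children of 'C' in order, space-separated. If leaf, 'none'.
Answer: none

Derivation:
Node C's children (from adjacency): (leaf)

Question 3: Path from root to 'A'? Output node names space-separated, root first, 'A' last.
Answer: E H L A

Derivation:
Walk down from root: E -> H -> L -> A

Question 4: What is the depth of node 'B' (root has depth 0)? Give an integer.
Answer: 4

Derivation:
Path from root to B: E -> H -> K -> D -> B
Depth = number of edges = 4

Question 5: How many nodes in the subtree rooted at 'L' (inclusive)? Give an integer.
Subtree rooted at L contains: A, G, L
Count = 3

Answer: 3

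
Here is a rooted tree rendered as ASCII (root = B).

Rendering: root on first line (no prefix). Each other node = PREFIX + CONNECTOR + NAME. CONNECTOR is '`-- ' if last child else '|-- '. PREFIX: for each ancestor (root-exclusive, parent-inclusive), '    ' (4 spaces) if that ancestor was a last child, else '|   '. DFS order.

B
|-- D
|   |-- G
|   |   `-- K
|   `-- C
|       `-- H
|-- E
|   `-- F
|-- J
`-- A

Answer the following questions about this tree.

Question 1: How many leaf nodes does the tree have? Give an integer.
Leaves (nodes with no children): A, F, H, J, K

Answer: 5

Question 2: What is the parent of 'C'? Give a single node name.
Scan adjacency: C appears as child of D

Answer: D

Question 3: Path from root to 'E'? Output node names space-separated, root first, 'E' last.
Walk down from root: B -> E

Answer: B E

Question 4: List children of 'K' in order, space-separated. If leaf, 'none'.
Answer: none

Derivation:
Node K's children (from adjacency): (leaf)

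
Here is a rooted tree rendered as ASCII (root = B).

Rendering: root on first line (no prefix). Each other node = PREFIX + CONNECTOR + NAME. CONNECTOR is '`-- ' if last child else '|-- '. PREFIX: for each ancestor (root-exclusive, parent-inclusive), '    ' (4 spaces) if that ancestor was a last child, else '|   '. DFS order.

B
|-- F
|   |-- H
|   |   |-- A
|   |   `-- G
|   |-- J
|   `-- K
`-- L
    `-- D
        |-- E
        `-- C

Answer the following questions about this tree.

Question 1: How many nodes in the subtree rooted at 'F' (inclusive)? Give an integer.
Answer: 6

Derivation:
Subtree rooted at F contains: A, F, G, H, J, K
Count = 6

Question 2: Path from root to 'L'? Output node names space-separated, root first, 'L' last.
Answer: B L

Derivation:
Walk down from root: B -> L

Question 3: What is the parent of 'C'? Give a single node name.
Scan adjacency: C appears as child of D

Answer: D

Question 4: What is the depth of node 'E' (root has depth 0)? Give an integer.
Answer: 3

Derivation:
Path from root to E: B -> L -> D -> E
Depth = number of edges = 3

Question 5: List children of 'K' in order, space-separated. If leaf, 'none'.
Answer: none

Derivation:
Node K's children (from adjacency): (leaf)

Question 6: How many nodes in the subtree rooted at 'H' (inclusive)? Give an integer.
Answer: 3

Derivation:
Subtree rooted at H contains: A, G, H
Count = 3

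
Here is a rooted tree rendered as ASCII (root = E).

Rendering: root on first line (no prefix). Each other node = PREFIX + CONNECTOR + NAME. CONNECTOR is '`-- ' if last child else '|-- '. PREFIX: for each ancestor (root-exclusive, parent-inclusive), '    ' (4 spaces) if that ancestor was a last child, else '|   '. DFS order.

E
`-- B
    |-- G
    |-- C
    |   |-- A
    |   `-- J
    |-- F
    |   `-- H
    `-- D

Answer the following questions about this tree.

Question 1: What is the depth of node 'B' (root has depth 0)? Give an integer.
Path from root to B: E -> B
Depth = number of edges = 1

Answer: 1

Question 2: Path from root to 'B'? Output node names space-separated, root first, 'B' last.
Answer: E B

Derivation:
Walk down from root: E -> B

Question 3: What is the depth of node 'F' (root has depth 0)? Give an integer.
Path from root to F: E -> B -> F
Depth = number of edges = 2

Answer: 2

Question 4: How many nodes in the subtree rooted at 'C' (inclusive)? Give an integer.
Answer: 3

Derivation:
Subtree rooted at C contains: A, C, J
Count = 3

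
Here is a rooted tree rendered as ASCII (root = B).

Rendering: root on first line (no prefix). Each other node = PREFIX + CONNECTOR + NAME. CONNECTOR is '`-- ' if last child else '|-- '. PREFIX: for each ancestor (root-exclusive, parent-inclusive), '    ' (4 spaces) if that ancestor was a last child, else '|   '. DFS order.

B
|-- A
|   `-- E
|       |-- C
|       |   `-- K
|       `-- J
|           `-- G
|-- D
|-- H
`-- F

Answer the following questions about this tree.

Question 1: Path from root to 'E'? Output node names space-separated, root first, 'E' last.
Answer: B A E

Derivation:
Walk down from root: B -> A -> E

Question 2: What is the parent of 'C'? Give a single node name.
Scan adjacency: C appears as child of E

Answer: E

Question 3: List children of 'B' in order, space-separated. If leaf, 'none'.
Answer: A D H F

Derivation:
Node B's children (from adjacency): A, D, H, F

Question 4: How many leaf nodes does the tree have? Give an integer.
Answer: 5

Derivation:
Leaves (nodes with no children): D, F, G, H, K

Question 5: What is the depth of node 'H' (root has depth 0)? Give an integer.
Path from root to H: B -> H
Depth = number of edges = 1

Answer: 1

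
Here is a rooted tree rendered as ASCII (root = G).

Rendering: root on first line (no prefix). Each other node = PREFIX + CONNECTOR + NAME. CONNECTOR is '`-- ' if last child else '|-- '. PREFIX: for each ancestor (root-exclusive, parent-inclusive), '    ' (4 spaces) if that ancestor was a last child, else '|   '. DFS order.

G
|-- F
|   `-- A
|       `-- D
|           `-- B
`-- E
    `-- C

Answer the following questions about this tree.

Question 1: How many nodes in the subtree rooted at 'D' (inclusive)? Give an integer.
Subtree rooted at D contains: B, D
Count = 2

Answer: 2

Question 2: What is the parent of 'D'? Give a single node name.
Scan adjacency: D appears as child of A

Answer: A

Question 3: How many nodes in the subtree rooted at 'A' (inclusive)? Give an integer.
Subtree rooted at A contains: A, B, D
Count = 3

Answer: 3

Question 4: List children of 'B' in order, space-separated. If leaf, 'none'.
Answer: none

Derivation:
Node B's children (from adjacency): (leaf)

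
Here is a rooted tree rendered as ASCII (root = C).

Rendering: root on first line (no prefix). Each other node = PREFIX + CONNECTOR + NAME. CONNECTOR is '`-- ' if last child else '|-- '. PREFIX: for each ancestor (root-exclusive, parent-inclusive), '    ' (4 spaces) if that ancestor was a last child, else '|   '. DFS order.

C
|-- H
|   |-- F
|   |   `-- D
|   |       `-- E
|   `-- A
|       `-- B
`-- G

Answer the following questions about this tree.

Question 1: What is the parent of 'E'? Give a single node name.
Scan adjacency: E appears as child of D

Answer: D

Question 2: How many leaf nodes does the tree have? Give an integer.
Leaves (nodes with no children): B, E, G

Answer: 3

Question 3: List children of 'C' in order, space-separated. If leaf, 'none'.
Node C's children (from adjacency): H, G

Answer: H G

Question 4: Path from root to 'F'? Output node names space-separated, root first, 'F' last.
Walk down from root: C -> H -> F

Answer: C H F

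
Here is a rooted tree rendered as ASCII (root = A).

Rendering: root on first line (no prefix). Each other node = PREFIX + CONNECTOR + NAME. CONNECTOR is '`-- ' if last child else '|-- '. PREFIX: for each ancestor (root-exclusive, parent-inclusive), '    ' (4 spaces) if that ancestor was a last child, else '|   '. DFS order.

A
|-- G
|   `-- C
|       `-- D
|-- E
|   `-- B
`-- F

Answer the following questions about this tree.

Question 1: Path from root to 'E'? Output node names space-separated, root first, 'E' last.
Answer: A E

Derivation:
Walk down from root: A -> E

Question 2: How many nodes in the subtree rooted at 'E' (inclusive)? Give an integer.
Subtree rooted at E contains: B, E
Count = 2

Answer: 2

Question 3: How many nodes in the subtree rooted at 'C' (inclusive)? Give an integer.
Subtree rooted at C contains: C, D
Count = 2

Answer: 2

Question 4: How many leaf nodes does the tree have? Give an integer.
Answer: 3

Derivation:
Leaves (nodes with no children): B, D, F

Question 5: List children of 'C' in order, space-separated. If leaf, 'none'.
Answer: D

Derivation:
Node C's children (from adjacency): D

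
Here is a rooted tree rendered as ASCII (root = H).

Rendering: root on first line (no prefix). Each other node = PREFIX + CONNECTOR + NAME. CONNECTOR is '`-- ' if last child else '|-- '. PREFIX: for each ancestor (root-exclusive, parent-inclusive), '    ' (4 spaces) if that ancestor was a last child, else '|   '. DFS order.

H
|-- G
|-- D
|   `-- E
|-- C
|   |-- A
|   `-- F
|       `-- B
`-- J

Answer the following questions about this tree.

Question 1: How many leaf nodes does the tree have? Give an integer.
Answer: 5

Derivation:
Leaves (nodes with no children): A, B, E, G, J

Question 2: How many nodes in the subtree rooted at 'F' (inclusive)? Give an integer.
Subtree rooted at F contains: B, F
Count = 2

Answer: 2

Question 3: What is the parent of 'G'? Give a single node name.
Answer: H

Derivation:
Scan adjacency: G appears as child of H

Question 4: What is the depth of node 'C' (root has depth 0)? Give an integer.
Answer: 1

Derivation:
Path from root to C: H -> C
Depth = number of edges = 1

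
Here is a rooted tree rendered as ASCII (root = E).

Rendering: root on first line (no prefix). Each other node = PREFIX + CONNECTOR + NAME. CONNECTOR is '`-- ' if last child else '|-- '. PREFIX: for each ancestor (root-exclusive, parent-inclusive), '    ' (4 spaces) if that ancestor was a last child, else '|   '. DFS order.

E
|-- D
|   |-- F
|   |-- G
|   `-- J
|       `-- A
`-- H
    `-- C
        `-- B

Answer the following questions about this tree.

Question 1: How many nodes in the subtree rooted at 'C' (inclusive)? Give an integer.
Answer: 2

Derivation:
Subtree rooted at C contains: B, C
Count = 2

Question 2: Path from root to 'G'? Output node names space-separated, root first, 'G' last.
Walk down from root: E -> D -> G

Answer: E D G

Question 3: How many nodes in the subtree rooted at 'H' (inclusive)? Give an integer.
Answer: 3

Derivation:
Subtree rooted at H contains: B, C, H
Count = 3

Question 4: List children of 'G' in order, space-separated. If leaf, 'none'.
Answer: none

Derivation:
Node G's children (from adjacency): (leaf)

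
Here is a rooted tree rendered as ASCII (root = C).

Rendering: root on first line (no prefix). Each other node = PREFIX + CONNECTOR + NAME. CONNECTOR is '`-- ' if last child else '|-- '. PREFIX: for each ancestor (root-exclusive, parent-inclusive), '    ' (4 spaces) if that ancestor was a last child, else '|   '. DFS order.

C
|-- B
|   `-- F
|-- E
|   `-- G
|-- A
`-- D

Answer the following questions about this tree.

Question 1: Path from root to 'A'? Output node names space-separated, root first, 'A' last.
Answer: C A

Derivation:
Walk down from root: C -> A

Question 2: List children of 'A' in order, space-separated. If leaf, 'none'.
Node A's children (from adjacency): (leaf)

Answer: none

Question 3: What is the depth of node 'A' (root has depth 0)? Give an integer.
Answer: 1

Derivation:
Path from root to A: C -> A
Depth = number of edges = 1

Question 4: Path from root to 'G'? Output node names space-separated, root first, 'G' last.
Walk down from root: C -> E -> G

Answer: C E G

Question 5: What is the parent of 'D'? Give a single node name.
Answer: C

Derivation:
Scan adjacency: D appears as child of C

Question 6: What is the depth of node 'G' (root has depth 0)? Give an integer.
Answer: 2

Derivation:
Path from root to G: C -> E -> G
Depth = number of edges = 2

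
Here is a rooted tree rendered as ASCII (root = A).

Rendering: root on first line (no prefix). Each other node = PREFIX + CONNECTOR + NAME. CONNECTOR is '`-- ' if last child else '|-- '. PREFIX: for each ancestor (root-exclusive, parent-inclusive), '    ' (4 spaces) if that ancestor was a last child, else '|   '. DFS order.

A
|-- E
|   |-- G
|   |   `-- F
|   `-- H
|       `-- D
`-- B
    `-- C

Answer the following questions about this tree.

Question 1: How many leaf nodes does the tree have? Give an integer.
Answer: 3

Derivation:
Leaves (nodes with no children): C, D, F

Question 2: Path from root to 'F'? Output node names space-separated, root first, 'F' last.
Answer: A E G F

Derivation:
Walk down from root: A -> E -> G -> F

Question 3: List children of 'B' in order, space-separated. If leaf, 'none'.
Answer: C

Derivation:
Node B's children (from adjacency): C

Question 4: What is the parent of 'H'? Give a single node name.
Scan adjacency: H appears as child of E

Answer: E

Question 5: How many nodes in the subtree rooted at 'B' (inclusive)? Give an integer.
Subtree rooted at B contains: B, C
Count = 2

Answer: 2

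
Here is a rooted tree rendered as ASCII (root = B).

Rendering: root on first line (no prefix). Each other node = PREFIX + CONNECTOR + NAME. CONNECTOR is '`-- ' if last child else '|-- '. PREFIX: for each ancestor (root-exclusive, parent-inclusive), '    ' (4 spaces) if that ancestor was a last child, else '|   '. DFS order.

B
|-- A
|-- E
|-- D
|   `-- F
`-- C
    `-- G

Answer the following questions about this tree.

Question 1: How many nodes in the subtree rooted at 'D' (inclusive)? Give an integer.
Answer: 2

Derivation:
Subtree rooted at D contains: D, F
Count = 2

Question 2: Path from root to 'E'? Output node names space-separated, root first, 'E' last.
Walk down from root: B -> E

Answer: B E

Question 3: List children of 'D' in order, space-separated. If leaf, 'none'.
Answer: F

Derivation:
Node D's children (from adjacency): F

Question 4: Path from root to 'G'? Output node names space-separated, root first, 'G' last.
Answer: B C G

Derivation:
Walk down from root: B -> C -> G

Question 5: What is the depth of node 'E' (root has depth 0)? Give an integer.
Answer: 1

Derivation:
Path from root to E: B -> E
Depth = number of edges = 1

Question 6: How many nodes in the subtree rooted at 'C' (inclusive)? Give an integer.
Answer: 2

Derivation:
Subtree rooted at C contains: C, G
Count = 2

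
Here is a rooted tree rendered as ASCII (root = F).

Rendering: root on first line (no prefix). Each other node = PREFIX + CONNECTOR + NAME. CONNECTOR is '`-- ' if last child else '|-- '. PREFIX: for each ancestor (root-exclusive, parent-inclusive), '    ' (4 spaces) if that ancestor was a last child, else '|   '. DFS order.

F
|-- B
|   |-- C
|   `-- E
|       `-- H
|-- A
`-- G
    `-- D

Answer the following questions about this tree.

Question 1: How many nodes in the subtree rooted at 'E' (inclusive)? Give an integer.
Subtree rooted at E contains: E, H
Count = 2

Answer: 2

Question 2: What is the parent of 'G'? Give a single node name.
Scan adjacency: G appears as child of F

Answer: F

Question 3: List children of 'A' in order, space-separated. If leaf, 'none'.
Answer: none

Derivation:
Node A's children (from adjacency): (leaf)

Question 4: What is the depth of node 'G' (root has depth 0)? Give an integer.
Answer: 1

Derivation:
Path from root to G: F -> G
Depth = number of edges = 1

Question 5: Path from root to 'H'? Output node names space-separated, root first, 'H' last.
Walk down from root: F -> B -> E -> H

Answer: F B E H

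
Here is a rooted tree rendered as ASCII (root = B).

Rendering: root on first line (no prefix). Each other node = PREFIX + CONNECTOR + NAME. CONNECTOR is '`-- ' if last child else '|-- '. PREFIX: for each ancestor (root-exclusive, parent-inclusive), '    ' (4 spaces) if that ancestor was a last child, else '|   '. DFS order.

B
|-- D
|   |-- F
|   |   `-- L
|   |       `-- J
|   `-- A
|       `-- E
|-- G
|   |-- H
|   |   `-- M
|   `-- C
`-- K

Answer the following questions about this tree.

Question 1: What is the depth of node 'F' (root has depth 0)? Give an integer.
Path from root to F: B -> D -> F
Depth = number of edges = 2

Answer: 2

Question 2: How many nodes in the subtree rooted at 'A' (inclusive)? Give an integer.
Answer: 2

Derivation:
Subtree rooted at A contains: A, E
Count = 2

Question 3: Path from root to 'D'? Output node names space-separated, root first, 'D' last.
Answer: B D

Derivation:
Walk down from root: B -> D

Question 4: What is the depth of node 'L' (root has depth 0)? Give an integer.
Path from root to L: B -> D -> F -> L
Depth = number of edges = 3

Answer: 3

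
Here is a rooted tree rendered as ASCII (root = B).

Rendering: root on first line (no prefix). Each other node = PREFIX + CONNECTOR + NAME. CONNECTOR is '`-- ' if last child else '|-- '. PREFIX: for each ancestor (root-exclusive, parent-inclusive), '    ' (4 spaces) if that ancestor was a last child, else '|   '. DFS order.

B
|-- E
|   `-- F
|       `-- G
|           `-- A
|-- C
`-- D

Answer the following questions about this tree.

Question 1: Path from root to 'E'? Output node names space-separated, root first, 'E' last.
Walk down from root: B -> E

Answer: B E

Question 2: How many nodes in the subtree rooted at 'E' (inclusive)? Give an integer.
Answer: 4

Derivation:
Subtree rooted at E contains: A, E, F, G
Count = 4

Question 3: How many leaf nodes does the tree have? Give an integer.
Answer: 3

Derivation:
Leaves (nodes with no children): A, C, D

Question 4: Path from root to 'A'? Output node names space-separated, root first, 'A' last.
Answer: B E F G A

Derivation:
Walk down from root: B -> E -> F -> G -> A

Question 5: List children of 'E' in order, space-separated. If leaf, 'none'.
Node E's children (from adjacency): F

Answer: F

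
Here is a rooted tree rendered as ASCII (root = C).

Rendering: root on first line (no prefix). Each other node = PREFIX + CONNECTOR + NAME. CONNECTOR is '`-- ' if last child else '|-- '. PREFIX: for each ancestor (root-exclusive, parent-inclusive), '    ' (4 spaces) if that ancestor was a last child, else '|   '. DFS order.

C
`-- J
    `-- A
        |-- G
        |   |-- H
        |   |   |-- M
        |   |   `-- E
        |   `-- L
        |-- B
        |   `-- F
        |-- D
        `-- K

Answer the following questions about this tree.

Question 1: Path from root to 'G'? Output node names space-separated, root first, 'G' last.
Answer: C J A G

Derivation:
Walk down from root: C -> J -> A -> G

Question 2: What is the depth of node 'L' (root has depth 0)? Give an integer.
Path from root to L: C -> J -> A -> G -> L
Depth = number of edges = 4

Answer: 4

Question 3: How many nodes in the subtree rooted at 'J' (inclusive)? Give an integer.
Subtree rooted at J contains: A, B, D, E, F, G, H, J, K, L, M
Count = 11

Answer: 11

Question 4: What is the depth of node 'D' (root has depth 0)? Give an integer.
Answer: 3

Derivation:
Path from root to D: C -> J -> A -> D
Depth = number of edges = 3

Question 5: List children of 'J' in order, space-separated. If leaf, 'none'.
Node J's children (from adjacency): A

Answer: A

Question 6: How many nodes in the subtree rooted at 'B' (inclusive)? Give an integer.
Answer: 2

Derivation:
Subtree rooted at B contains: B, F
Count = 2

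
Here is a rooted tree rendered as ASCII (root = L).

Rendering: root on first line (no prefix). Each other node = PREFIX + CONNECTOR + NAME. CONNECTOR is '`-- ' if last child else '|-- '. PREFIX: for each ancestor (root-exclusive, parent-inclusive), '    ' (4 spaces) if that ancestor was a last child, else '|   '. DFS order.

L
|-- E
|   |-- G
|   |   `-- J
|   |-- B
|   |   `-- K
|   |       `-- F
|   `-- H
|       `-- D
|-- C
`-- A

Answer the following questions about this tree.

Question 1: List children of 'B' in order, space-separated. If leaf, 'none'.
Answer: K

Derivation:
Node B's children (from adjacency): K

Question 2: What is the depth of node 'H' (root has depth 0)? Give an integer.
Answer: 2

Derivation:
Path from root to H: L -> E -> H
Depth = number of edges = 2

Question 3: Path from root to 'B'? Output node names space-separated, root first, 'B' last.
Walk down from root: L -> E -> B

Answer: L E B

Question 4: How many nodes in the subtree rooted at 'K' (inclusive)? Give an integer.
Subtree rooted at K contains: F, K
Count = 2

Answer: 2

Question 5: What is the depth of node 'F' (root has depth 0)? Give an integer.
Answer: 4

Derivation:
Path from root to F: L -> E -> B -> K -> F
Depth = number of edges = 4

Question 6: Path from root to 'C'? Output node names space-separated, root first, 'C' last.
Answer: L C

Derivation:
Walk down from root: L -> C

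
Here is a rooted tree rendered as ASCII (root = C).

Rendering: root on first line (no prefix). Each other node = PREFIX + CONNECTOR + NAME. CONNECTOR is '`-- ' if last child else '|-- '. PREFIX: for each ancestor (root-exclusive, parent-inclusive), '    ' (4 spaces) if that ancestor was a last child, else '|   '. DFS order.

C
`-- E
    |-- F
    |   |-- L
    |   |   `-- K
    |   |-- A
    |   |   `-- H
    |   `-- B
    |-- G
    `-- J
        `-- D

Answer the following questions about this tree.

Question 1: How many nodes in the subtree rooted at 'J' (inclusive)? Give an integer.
Subtree rooted at J contains: D, J
Count = 2

Answer: 2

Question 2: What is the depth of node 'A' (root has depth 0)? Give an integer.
Answer: 3

Derivation:
Path from root to A: C -> E -> F -> A
Depth = number of edges = 3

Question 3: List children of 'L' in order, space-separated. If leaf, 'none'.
Answer: K

Derivation:
Node L's children (from adjacency): K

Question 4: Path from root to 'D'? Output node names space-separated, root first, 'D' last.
Walk down from root: C -> E -> J -> D

Answer: C E J D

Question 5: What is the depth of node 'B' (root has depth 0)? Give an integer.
Path from root to B: C -> E -> F -> B
Depth = number of edges = 3

Answer: 3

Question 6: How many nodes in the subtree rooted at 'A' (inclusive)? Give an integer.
Answer: 2

Derivation:
Subtree rooted at A contains: A, H
Count = 2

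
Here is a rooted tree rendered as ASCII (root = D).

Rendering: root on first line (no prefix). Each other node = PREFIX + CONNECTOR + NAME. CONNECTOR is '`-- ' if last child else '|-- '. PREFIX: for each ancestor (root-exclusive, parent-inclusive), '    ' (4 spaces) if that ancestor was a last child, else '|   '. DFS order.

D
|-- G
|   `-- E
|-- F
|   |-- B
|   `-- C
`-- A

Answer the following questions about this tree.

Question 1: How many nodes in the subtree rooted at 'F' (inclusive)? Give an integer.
Subtree rooted at F contains: B, C, F
Count = 3

Answer: 3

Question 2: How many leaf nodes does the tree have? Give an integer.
Leaves (nodes with no children): A, B, C, E

Answer: 4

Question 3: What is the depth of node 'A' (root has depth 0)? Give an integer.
Answer: 1

Derivation:
Path from root to A: D -> A
Depth = number of edges = 1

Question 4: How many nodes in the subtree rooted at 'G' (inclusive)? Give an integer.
Answer: 2

Derivation:
Subtree rooted at G contains: E, G
Count = 2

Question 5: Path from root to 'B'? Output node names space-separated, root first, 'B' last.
Answer: D F B

Derivation:
Walk down from root: D -> F -> B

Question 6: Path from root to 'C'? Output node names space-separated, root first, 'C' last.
Answer: D F C

Derivation:
Walk down from root: D -> F -> C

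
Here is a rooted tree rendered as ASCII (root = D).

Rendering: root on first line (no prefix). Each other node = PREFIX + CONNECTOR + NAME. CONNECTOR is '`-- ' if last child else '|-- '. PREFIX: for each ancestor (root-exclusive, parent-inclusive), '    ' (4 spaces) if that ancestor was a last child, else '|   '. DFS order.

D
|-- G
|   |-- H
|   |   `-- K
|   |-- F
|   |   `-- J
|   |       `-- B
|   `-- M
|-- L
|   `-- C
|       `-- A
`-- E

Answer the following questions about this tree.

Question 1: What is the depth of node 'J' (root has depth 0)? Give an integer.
Answer: 3

Derivation:
Path from root to J: D -> G -> F -> J
Depth = number of edges = 3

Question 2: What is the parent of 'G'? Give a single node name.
Answer: D

Derivation:
Scan adjacency: G appears as child of D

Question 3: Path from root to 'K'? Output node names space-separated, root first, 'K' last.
Walk down from root: D -> G -> H -> K

Answer: D G H K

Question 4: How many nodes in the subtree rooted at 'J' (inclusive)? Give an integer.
Answer: 2

Derivation:
Subtree rooted at J contains: B, J
Count = 2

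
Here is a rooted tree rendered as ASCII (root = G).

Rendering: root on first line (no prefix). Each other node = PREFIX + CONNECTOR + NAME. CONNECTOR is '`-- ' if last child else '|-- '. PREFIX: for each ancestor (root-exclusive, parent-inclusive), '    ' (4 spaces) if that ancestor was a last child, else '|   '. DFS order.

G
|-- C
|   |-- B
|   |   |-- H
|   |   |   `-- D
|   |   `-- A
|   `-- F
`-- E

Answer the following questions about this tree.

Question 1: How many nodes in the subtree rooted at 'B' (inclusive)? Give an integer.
Answer: 4

Derivation:
Subtree rooted at B contains: A, B, D, H
Count = 4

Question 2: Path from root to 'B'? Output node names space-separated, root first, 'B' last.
Walk down from root: G -> C -> B

Answer: G C B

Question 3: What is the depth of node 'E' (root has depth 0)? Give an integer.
Answer: 1

Derivation:
Path from root to E: G -> E
Depth = number of edges = 1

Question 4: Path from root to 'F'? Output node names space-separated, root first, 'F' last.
Walk down from root: G -> C -> F

Answer: G C F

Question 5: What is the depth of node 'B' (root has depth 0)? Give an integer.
Answer: 2

Derivation:
Path from root to B: G -> C -> B
Depth = number of edges = 2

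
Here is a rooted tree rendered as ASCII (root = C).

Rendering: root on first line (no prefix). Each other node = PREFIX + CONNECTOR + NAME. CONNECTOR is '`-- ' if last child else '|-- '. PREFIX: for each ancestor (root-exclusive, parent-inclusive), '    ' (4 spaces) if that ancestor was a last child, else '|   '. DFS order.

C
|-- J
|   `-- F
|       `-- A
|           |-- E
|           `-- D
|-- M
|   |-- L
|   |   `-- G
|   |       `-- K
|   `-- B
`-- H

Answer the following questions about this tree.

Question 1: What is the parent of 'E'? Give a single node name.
Scan adjacency: E appears as child of A

Answer: A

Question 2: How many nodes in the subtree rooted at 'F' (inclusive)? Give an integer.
Answer: 4

Derivation:
Subtree rooted at F contains: A, D, E, F
Count = 4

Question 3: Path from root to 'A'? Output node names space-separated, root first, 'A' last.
Walk down from root: C -> J -> F -> A

Answer: C J F A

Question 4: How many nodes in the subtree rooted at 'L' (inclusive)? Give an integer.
Answer: 3

Derivation:
Subtree rooted at L contains: G, K, L
Count = 3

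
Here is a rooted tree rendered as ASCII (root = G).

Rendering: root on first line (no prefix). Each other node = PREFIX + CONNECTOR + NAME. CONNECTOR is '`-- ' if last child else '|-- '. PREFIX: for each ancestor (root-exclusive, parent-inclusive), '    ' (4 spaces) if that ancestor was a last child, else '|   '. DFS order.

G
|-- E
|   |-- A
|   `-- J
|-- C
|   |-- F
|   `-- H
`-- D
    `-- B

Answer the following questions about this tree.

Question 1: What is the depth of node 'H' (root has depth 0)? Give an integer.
Answer: 2

Derivation:
Path from root to H: G -> C -> H
Depth = number of edges = 2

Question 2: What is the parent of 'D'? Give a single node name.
Answer: G

Derivation:
Scan adjacency: D appears as child of G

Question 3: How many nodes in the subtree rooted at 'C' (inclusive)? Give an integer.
Subtree rooted at C contains: C, F, H
Count = 3

Answer: 3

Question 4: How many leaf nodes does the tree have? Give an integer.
Answer: 5

Derivation:
Leaves (nodes with no children): A, B, F, H, J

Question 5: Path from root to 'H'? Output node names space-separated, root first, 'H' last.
Walk down from root: G -> C -> H

Answer: G C H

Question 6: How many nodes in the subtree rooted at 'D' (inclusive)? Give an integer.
Answer: 2

Derivation:
Subtree rooted at D contains: B, D
Count = 2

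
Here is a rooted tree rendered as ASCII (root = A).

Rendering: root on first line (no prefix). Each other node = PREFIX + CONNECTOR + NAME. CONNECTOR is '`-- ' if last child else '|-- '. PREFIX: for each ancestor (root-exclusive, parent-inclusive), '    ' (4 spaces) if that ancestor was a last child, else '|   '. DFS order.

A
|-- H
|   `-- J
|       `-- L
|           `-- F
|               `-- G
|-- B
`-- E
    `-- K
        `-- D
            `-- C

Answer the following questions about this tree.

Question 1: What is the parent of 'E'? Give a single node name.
Scan adjacency: E appears as child of A

Answer: A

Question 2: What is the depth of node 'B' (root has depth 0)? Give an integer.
Path from root to B: A -> B
Depth = number of edges = 1

Answer: 1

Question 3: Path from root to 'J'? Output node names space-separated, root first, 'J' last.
Answer: A H J

Derivation:
Walk down from root: A -> H -> J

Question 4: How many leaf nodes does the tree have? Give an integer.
Leaves (nodes with no children): B, C, G

Answer: 3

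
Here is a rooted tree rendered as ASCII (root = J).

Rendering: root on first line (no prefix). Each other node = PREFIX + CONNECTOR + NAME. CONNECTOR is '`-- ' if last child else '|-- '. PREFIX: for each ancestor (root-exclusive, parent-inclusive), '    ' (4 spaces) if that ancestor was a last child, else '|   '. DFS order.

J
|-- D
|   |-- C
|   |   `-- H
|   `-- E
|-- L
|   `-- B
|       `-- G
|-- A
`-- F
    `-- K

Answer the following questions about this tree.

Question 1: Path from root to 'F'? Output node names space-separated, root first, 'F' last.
Answer: J F

Derivation:
Walk down from root: J -> F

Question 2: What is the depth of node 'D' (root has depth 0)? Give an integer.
Answer: 1

Derivation:
Path from root to D: J -> D
Depth = number of edges = 1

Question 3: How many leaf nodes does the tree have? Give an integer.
Answer: 5

Derivation:
Leaves (nodes with no children): A, E, G, H, K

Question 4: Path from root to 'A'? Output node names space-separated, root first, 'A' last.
Walk down from root: J -> A

Answer: J A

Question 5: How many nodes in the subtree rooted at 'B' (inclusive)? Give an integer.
Answer: 2

Derivation:
Subtree rooted at B contains: B, G
Count = 2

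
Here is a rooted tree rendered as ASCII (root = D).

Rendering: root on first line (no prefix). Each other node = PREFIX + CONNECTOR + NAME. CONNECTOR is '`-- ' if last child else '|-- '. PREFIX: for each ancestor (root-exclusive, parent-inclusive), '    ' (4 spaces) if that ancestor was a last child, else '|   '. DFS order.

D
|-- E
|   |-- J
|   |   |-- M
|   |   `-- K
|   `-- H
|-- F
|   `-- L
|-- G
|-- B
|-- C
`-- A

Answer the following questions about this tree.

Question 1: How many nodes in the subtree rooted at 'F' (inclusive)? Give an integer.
Subtree rooted at F contains: F, L
Count = 2

Answer: 2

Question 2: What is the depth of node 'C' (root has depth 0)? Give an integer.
Path from root to C: D -> C
Depth = number of edges = 1

Answer: 1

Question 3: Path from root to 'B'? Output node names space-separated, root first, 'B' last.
Answer: D B

Derivation:
Walk down from root: D -> B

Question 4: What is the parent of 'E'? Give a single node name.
Answer: D

Derivation:
Scan adjacency: E appears as child of D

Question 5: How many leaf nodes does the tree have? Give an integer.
Answer: 8

Derivation:
Leaves (nodes with no children): A, B, C, G, H, K, L, M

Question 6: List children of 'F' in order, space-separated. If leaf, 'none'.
Node F's children (from adjacency): L

Answer: L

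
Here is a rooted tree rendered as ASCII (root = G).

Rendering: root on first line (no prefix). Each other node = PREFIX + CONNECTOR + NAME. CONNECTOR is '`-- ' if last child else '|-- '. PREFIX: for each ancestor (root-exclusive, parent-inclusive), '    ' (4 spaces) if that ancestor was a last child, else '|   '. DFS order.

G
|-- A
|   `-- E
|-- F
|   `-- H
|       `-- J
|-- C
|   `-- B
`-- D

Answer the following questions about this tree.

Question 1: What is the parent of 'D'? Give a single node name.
Answer: G

Derivation:
Scan adjacency: D appears as child of G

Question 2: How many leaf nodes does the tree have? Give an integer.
Answer: 4

Derivation:
Leaves (nodes with no children): B, D, E, J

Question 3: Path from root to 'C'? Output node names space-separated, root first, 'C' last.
Walk down from root: G -> C

Answer: G C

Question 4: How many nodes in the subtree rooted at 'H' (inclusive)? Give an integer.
Answer: 2

Derivation:
Subtree rooted at H contains: H, J
Count = 2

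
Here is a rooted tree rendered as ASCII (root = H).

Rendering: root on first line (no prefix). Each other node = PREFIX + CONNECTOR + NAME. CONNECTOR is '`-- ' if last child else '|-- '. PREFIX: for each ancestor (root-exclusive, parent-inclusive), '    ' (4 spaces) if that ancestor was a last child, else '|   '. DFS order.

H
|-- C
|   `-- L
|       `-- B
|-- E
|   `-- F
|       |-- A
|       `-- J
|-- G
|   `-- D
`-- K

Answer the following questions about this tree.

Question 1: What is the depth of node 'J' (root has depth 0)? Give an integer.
Answer: 3

Derivation:
Path from root to J: H -> E -> F -> J
Depth = number of edges = 3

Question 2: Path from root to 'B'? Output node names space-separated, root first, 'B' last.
Answer: H C L B

Derivation:
Walk down from root: H -> C -> L -> B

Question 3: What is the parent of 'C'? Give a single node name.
Scan adjacency: C appears as child of H

Answer: H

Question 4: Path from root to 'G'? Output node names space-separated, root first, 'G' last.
Answer: H G

Derivation:
Walk down from root: H -> G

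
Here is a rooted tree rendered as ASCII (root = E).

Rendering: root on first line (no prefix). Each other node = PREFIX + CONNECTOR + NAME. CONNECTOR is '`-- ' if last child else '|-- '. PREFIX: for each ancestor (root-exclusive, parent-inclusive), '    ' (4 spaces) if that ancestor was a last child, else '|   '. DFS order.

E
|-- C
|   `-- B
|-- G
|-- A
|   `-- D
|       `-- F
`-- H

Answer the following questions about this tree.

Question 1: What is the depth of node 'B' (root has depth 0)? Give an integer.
Path from root to B: E -> C -> B
Depth = number of edges = 2

Answer: 2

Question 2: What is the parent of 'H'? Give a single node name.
Scan adjacency: H appears as child of E

Answer: E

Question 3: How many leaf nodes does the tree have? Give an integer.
Answer: 4

Derivation:
Leaves (nodes with no children): B, F, G, H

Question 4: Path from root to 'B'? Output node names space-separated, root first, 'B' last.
Answer: E C B

Derivation:
Walk down from root: E -> C -> B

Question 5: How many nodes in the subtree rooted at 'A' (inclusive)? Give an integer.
Answer: 3

Derivation:
Subtree rooted at A contains: A, D, F
Count = 3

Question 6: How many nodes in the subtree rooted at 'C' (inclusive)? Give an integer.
Answer: 2

Derivation:
Subtree rooted at C contains: B, C
Count = 2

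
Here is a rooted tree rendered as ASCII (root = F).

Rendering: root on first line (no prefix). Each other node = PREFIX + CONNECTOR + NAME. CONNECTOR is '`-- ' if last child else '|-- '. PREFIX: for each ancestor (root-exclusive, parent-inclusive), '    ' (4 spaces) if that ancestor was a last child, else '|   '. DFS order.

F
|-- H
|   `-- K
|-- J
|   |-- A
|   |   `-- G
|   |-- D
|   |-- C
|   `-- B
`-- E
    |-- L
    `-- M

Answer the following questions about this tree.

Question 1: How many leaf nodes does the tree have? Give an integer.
Leaves (nodes with no children): B, C, D, G, K, L, M

Answer: 7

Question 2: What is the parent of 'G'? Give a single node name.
Answer: A

Derivation:
Scan adjacency: G appears as child of A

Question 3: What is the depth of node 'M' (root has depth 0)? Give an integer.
Path from root to M: F -> E -> M
Depth = number of edges = 2

Answer: 2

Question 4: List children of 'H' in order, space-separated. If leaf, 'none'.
Answer: K

Derivation:
Node H's children (from adjacency): K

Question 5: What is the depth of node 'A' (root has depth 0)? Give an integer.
Path from root to A: F -> J -> A
Depth = number of edges = 2

Answer: 2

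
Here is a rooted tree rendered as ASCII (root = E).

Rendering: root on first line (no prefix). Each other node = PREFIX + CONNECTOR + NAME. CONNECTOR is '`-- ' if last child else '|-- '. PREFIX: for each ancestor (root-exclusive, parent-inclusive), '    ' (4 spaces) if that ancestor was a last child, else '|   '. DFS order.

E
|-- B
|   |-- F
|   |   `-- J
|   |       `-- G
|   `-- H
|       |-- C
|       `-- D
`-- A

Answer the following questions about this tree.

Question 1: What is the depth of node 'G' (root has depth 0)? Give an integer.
Answer: 4

Derivation:
Path from root to G: E -> B -> F -> J -> G
Depth = number of edges = 4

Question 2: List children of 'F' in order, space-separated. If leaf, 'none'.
Node F's children (from adjacency): J

Answer: J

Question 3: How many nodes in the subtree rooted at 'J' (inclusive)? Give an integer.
Answer: 2

Derivation:
Subtree rooted at J contains: G, J
Count = 2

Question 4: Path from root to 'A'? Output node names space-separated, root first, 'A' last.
Answer: E A

Derivation:
Walk down from root: E -> A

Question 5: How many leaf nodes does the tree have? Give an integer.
Answer: 4

Derivation:
Leaves (nodes with no children): A, C, D, G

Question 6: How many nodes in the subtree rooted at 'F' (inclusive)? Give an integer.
Subtree rooted at F contains: F, G, J
Count = 3

Answer: 3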